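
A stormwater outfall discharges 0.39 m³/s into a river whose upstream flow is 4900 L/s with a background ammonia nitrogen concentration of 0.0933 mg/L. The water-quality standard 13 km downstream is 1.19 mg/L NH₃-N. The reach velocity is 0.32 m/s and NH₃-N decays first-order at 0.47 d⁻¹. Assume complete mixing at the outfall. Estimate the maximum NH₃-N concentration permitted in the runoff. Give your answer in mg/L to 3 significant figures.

19.0 mg/L

4900 L/s = 4.9 m³/s.
Travel time to the compliance point: t = 1.3e+04/0.32 = 4.062e+04 s = 0.4702 d; decay factor exp(−0.47·0.4702) = 0.8017.
So the concentration just after mixing may be at most 1.19/0.8017 = 1.484 mg/L.
Mass balance: 1.484·5.29 = 0.39·Cₑ + 4.9·0.0933.
Cₑ = (7.852 − 0.4572) / 0.39 = 18.96 mg/L.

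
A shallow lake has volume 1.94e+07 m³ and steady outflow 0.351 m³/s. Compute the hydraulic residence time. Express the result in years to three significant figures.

1.75 yr

Q = 0.351 m³/s × 3.156e+07 s/yr = 1.108e+07 m³/yr.
Hydraulic residence time τ = V/Q = 1.94e+07/1.108e+07 = 1.751 yr.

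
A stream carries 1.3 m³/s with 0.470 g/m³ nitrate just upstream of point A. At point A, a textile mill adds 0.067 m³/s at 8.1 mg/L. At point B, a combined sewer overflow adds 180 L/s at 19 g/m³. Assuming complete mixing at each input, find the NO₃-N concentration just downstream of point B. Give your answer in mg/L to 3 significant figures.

2.96 mg/L

After input A: C = (1.3·0.47 + 0.067·8.1) / 1.367 = 0.844 mg/L.
180 L/s = 0.18 m³/s.
After input B: C = (1.367·0.844 + 0.18·19) / 1.547 = 2.956 mg/L.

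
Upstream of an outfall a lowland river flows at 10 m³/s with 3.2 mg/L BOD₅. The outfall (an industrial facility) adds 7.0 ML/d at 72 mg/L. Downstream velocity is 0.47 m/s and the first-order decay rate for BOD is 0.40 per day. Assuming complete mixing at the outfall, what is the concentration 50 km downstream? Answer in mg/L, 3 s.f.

7.0 ML/d = 0.08102 m³/s.
After complete mixing, C₀ = (0.08102·72 + 10·3.2) / 10.08 = 3.753 mg/L.
Travel time t = 5e+04 m / 0.47 m/s = 1.064e+05 s = 1.231 d.
C = 3.753·exp(−0.40·1.231) = 3.753·0.6111 = 2.293 mg/L.

2.29 mg/L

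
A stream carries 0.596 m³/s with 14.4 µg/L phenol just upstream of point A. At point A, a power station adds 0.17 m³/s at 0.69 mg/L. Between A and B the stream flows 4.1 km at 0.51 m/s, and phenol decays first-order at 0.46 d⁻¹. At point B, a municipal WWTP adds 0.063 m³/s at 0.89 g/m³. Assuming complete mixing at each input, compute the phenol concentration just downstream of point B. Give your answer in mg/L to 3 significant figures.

0.213 mg/L

14.4 µg/L = 0.0144 mg/L.
After input A: C = (0.596·0.0144 + 0.17·0.69) / 0.766 = 0.1643 mg/L.
Over the 4.1 km reach to input B (t = 8039 s = 0.09305 d), decay gives C = 0.1643·exp(−0.46·0.09305) = 0.1575 mg/L.
After input B: C = (0.766·0.1575 + 0.063·0.89) / 0.829 = 0.2131 mg/L.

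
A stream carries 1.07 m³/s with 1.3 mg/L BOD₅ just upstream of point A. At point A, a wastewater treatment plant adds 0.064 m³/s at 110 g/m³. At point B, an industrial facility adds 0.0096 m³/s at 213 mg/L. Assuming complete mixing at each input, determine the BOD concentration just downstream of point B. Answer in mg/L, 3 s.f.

9.16 mg/L

After input A: C = (1.07·1.3 + 0.064·110) / 1.134 = 7.435 mg/L.
After input B: C = (1.134·7.435 + 0.0096·213) / 1.144 = 9.16 mg/L.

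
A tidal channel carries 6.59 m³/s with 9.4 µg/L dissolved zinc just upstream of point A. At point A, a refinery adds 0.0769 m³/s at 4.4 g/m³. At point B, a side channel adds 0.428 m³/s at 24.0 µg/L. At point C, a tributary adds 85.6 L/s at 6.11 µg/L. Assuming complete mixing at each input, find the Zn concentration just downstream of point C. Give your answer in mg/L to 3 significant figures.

9.4 µg/L = 0.0094 mg/L.
After input A: C = (6.59·0.0094 + 0.0769·4.4) / 6.667 = 0.06004 mg/L.
24.0 µg/L = 0.024 mg/L.
After input B: C = (6.667·0.06004 + 0.428·0.024) / 7.095 = 0.05787 mg/L.
85.6 L/s = 0.0856 m³/s.
6.11 µg/L = 0.00611 mg/L.
After input C: C = (7.095·0.05787 + 0.0856·0.00611) / 7.181 = 0.05725 mg/L.

0.0573 mg/L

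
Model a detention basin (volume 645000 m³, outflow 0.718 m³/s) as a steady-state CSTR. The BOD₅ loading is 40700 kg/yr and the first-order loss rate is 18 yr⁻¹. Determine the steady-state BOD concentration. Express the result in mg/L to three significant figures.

Outflow Q = 0.718 m³/s × 3.156e+07 s/yr = 2.266e+07 m³/yr.
Steady-state CSTR mass balance: W = Q·C + k·V·C, so C = W/(Q + kV).
Q + kV = 2.266e+07 + 18·645000 = 3.427e+07 m³/yr.
C = 40700/3.427e+07 = 0.001188 kg/m³ = 1.188 mg/L.

1.19 mg/L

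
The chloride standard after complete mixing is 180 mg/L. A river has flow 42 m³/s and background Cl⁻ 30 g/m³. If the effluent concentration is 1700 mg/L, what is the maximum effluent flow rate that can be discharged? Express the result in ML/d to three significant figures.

358 ML/d

Mass balance at complete mixing: C_std·(Q_w + Q_r) = Q_w·C_e + Q_r·C_b.
Rearranging, Q_w = Q_r·(C_std − C_b)/(C_e − C_std) = 42·(180 − 30) / (1700 − 180) = 4.145 m³/s.
= 358.1 ML/d.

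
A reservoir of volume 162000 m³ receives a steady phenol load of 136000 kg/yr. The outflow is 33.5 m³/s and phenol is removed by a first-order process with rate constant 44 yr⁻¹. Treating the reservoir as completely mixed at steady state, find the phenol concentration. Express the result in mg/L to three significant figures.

Outflow Q = 33.5 m³/s × 3.156e+07 s/yr = 1.057e+09 m³/yr.
Steady-state CSTR mass balance: W = Q·C + k·V·C, so C = W/(Q + kV).
Q + kV = 1.057e+09 + 44·162000 = 1.064e+09 m³/yr.
C = 136000/1.064e+09 = 0.0001278 kg/m³ = 0.1278 mg/L.

0.128 mg/L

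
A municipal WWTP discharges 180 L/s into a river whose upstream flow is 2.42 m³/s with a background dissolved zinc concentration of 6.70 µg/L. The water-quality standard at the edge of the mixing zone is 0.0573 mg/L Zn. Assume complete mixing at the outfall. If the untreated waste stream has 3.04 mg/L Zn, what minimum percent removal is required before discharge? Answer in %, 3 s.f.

75.7 %

180 L/s = 0.18 m³/s.
6.70 µg/L = 0.0067 mg/L.
Mass balance: 0.0573·2.6 = 0.18·Cₑ + 2.42·0.0067.
Cₑ = (0.149 − 0.01621) / 0.18 = 0.7376 mg/L.
Required removal = 1 − 0.7376/3.04 = 75.74 %.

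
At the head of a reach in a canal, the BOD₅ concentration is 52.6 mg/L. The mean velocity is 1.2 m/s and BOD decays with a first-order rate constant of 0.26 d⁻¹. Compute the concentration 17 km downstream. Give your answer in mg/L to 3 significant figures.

Travel time t = 17 km / 1.2 m/s = 1.7e+04/1.2 = 1.417e+04 s = 0.164 d.
First-order decay: C = 52.6·exp(−0.26·0.164) = 52.6·0.9583 = 50.4 mg/L.

50.4 mg/L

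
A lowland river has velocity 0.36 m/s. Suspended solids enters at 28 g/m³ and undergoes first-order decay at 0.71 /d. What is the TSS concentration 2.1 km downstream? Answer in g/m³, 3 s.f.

Travel time t = 2.1 km / 0.36 m/s = 2100/0.36 = 5833 s = 0.06752 d.
First-order decay: C = 28·exp(−0.71·0.06752) = 28·0.9532 = 26.69 g/m³.

26.7 g/m³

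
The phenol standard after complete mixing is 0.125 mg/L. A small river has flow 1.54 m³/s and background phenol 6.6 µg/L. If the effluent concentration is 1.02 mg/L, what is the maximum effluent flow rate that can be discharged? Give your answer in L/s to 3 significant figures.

6.6 µg/L = 0.0066 mg/L.
Mass balance at complete mixing: C_std·(Q_w + Q_r) = Q_w·C_e + Q_r·C_b.
Rearranging, Q_w = Q_r·(C_std − C_b)/(C_e − C_std) = 1.54·(0.125 − 0.0066) / (1.02 − 0.125) = 0.2037 m³/s.
= 203.7 L/s.

204 L/s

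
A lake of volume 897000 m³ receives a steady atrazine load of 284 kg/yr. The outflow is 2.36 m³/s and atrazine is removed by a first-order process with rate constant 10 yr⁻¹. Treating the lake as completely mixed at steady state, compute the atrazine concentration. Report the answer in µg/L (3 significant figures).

Outflow Q = 2.36 m³/s × 3.156e+07 s/yr = 7.448e+07 m³/yr.
Steady-state CSTR mass balance: W = Q·C + k·V·C, so C = W/(Q + kV).
Q + kV = 7.448e+07 + 10·897000 = 8.345e+07 m³/yr.
C = 284/8.345e+07 = 3.403e-06 kg/m³ = 0.003403 mg/L = 3.403 µg/L.

3.40 µg/L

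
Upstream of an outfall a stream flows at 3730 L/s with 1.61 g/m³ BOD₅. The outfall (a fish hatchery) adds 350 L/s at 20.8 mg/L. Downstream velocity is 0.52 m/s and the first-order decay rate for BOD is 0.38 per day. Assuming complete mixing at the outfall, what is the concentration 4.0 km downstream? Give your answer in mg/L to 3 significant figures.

3.15 mg/L

350 L/s = 0.35 m³/s.
3730 L/s = 3.73 m³/s.
After complete mixing, C₀ = (0.35·20.8 + 3.73·1.61) / 4.08 = 3.256 mg/L.
Travel time t = 4000 m / 0.52 m/s = 7692 s = 0.08903 d.
C = 3.256·exp(−0.38·0.08903) = 3.256·0.9667 = 3.148 mg/L.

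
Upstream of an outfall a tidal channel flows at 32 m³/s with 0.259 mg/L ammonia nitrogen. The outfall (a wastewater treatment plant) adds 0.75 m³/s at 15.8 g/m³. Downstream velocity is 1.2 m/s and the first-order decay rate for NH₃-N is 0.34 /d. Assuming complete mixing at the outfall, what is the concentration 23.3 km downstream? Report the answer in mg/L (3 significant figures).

After complete mixing, C₀ = (0.75·15.8 + 32·0.259) / 32.75 = 0.6149 mg/L.
Travel time t = 2.33e+04 m / 1.2 m/s = 1.942e+04 s = 0.2247 d.
C = 0.6149·exp(−0.34·0.2247) = 0.6149·0.9264 = 0.5697 mg/L.

0.570 mg/L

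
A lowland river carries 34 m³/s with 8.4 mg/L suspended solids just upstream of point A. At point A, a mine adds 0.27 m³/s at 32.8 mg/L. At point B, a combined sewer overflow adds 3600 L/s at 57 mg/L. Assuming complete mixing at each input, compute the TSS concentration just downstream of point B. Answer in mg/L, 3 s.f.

13.2 mg/L

After input A: C = (34·8.4 + 0.27·32.8) / 34.27 = 8.592 mg/L.
3600 L/s = 3.6 m³/s.
After input B: C = (34.27·8.592 + 3.6·57) / 37.87 = 13.19 mg/L.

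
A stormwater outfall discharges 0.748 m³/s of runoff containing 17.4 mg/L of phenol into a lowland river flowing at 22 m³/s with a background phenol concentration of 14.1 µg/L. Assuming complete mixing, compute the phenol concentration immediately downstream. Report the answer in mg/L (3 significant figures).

0.586 mg/L

14.1 µg/L = 0.0141 mg/L.
Conservation of mass across the mixing zone: C = (0.748·17.4 + 22·0.0141) / (0.748 + 22) = 13.33/22.75 = 0.5858 mg/L.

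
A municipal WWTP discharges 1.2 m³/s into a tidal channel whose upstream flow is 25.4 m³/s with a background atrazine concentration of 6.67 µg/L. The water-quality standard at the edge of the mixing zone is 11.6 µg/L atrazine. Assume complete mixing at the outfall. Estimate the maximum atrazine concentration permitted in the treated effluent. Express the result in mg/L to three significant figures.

6.67 µg/L = 0.00667 mg/L.
11.6 µg/L = 0.0116 mg/L.
Mass balance: 0.0116·26.6 = 1.2·Cₑ + 25.4·0.00667.
Cₑ = (0.3086 − 0.1694) / 1.2 = 0.116 mg/L.

0.116 mg/L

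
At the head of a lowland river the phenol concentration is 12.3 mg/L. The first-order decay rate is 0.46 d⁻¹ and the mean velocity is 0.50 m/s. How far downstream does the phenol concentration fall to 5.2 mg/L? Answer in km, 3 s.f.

80.9 km

From C = C₀·e^(−kt), t = ln(C₀/C)/k = ln(12.3/5.2)/0.46 = 0.8609/0.46 = 1.872 d.
Distance = v·t = 0.50 m/s × 1.617e+05 s = 8.085e+04 m = 80.85 km.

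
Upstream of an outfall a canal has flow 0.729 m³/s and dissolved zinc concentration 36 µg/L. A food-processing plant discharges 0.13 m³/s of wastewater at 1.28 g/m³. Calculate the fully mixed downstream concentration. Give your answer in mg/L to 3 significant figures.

36 µg/L = 0.036 mg/L.
By mass balance at complete mixing, C = (0.13·1.28 + 0.729·0.036) / (0.13 + 0.729) = 0.1926/0.859 = 0.2243 mg/L.

0.224 mg/L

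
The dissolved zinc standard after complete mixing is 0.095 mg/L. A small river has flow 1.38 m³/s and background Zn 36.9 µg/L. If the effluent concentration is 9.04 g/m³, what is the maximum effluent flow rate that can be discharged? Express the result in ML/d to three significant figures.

0.774 ML/d

36.9 µg/L = 0.0369 mg/L.
Mass balance at complete mixing: C_std·(Q_w + Q_r) = Q_w·C_e + Q_r·C_b.
Rearranging, Q_w = Q_r·(C_std − C_b)/(C_e − C_std) = 1.38·(0.095 − 0.0369) / (9.04 − 0.095) = 0.008963 m³/s.
= 0.7744 ML/d.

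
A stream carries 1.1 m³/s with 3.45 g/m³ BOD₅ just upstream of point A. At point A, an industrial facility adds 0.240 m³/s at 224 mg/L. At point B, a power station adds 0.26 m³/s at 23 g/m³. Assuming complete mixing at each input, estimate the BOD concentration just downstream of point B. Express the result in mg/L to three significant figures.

After input A: C = (1.1·3.45 + 0.24·224) / 1.34 = 42.95 mg/L.
After input B: C = (1.34·42.95 + 0.26·23) / 1.6 = 39.71 mg/L.

39.7 mg/L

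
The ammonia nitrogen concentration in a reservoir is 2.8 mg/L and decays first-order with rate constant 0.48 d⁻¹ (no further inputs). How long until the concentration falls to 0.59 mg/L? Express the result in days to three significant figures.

t = ln(C₀/C)/k = ln(2.8/0.59)/0.48 = 1.557/0.48 = 3.244 d.

3.24 d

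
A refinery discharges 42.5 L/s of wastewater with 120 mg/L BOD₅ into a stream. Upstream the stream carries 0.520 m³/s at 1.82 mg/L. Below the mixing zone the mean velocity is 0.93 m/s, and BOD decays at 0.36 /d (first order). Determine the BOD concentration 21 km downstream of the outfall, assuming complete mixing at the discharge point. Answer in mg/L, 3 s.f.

9.78 mg/L

42.5 L/s = 0.0425 m³/s.
After complete mixing, C₀ = (0.0425·120 + 0.52·1.82) / 0.5625 = 10.75 mg/L.
Travel time t = 2.1e+04 m / 0.93 m/s = 2.258e+04 s = 0.2614 d.
C = 10.75·exp(−0.36·0.2614) = 10.75·0.9102 = 9.784 mg/L.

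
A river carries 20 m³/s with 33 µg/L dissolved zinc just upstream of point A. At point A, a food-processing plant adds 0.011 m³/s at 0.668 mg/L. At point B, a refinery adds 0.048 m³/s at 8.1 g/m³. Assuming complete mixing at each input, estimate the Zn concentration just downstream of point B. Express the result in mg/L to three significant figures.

33 µg/L = 0.033 mg/L.
After input A: C = (20·0.033 + 0.011·0.668) / 20.01 = 0.03335 mg/L.
After input B: C = (20.01·0.03335 + 0.048·8.1) / 20.06 = 0.05265 mg/L.

0.0527 mg/L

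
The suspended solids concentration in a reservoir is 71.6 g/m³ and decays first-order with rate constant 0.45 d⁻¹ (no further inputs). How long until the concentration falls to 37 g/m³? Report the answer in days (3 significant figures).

1.47 d

t = ln(C₀/C)/k = ln(71.6/37)/0.45 = 0.6602/0.45 = 1.467 d.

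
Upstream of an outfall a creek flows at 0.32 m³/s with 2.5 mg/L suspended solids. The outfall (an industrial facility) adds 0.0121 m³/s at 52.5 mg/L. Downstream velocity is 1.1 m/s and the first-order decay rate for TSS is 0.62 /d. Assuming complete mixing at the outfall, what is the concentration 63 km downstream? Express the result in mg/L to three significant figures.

2.87 mg/L

After complete mixing, C₀ = (0.0121·52.5 + 0.32·2.5) / 0.3321 = 4.322 mg/L.
Travel time t = 6.3e+04 m / 1.1 m/s = 5.727e+04 s = 0.6629 d.
C = 4.322·exp(−0.62·0.6629) = 4.322·0.663 = 2.865 mg/L.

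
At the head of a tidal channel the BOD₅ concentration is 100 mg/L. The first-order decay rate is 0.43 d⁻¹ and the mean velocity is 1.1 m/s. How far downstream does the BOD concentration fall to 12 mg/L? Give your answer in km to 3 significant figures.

469 km

From C = C₀·e^(−kt), t = ln(C₀/C)/k = ln(100/12)/0.43 = 2.12/0.43 = 4.931 d.
Distance = v·t = 1.1 m/s × 4.26e+05 s = 4.686e+05 m = 468.6 km.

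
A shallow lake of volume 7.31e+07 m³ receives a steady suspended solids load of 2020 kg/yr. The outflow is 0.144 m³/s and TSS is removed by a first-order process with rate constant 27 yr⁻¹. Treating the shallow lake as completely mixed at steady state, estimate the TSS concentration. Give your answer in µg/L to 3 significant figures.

Outflow Q = 0.144 m³/s × 3.156e+07 s/yr = 4.544e+06 m³/yr.
Steady-state CSTR mass balance: W = Q·C + k·V·C, so C = W/(Q + kV).
Q + kV = 4.544e+06 + 27·7.31e+07 = 1.978e+09 m³/yr.
C = 2020/1.978e+09 = 1.021e-06 kg/m³ = 0.001021 mg/L = 1.021 µg/L.

1.02 µg/L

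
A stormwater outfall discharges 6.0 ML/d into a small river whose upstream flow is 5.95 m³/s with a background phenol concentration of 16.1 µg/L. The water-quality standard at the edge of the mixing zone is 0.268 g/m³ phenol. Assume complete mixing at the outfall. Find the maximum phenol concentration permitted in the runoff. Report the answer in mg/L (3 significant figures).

21.9 mg/L

6.0 ML/d = 0.06944 m³/s.
16.1 µg/L = 0.0161 mg/L.
Mass balance: 0.268·6.019 = 0.06944·Cₑ + 5.95·0.0161.
Cₑ = (1.613 − 0.0958) / 0.06944 = 21.85 mg/L.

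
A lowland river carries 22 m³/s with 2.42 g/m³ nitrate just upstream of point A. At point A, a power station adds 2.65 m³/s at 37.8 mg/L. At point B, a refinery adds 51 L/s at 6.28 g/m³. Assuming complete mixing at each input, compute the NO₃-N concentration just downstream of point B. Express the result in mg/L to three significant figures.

6.22 mg/L

After input A: C = (22·2.42 + 2.65·37.8) / 24.65 = 6.224 mg/L.
51 L/s = 0.051 m³/s.
After input B: C = (24.65·6.224 + 0.051·6.28) / 24.7 = 6.224 mg/L.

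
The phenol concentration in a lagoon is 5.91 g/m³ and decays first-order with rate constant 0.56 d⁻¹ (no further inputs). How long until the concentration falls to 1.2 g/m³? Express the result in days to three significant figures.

t = ln(C₀/C)/k = ln(5.91/1.2)/0.56 = 1.594/0.56 = 2.847 d.

2.85 d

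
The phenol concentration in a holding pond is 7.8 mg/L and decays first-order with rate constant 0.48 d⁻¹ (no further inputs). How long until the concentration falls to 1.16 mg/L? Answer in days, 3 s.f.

t = ln(C₀/C)/k = ln(7.8/1.16)/0.48 = 1.906/0.48 = 3.97 d.

3.97 d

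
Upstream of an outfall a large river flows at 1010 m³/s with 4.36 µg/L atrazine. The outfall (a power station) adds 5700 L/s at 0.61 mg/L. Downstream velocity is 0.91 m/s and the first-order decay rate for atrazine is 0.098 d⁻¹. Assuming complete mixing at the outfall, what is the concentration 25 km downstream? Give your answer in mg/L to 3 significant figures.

0.00752 mg/L

5700 L/s = 5.7 m³/s.
4.36 µg/L = 0.00436 mg/L.
After complete mixing, C₀ = (5.7·0.61 + 1010·0.00436) / 1016 = 0.007759 mg/L.
Travel time t = 2.5e+04 m / 0.91 m/s = 2.747e+04 s = 0.318 d.
C = 0.007759·exp(−0.098·0.318) = 0.007759·0.9693 = 0.007521 mg/L.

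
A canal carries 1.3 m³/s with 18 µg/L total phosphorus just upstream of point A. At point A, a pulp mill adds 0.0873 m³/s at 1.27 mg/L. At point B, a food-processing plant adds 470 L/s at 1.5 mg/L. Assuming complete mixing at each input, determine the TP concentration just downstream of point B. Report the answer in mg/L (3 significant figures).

0.452 mg/L

18 µg/L = 0.018 mg/L.
After input A: C = (1.3·0.018 + 0.0873·1.27) / 1.387 = 0.09679 mg/L.
470 L/s = 0.47 m³/s.
After input B: C = (1.387·0.09679 + 0.47·1.5) / 1.857 = 0.4519 mg/L.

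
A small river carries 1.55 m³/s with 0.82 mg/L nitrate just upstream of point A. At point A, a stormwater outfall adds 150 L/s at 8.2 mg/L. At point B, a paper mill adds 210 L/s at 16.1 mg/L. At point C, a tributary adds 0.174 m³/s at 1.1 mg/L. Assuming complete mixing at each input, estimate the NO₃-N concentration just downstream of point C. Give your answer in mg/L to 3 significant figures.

150 L/s = 0.15 m³/s.
After input A: C = (1.55·0.82 + 0.15·8.2) / 1.7 = 1.471 mg/L.
210 L/s = 0.21 m³/s.
After input B: C = (1.7·1.471 + 0.21·16.1) / 1.91 = 3.08 mg/L.
After input C: C = (1.91·3.08 + 0.174·1.1) / 2.084 = 2.914 mg/L.

2.91 mg/L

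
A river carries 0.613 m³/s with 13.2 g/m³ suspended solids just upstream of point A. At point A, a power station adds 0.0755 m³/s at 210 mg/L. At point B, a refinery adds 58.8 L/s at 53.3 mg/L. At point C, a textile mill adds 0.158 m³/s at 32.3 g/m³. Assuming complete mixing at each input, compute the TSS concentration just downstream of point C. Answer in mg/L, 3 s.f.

35.6 mg/L

After input A: C = (0.613·13.2 + 0.0755·210) / 0.6885 = 34.78 mg/L.
58.8 L/s = 0.0588 m³/s.
After input B: C = (0.6885·34.78 + 0.0588·53.3) / 0.7473 = 36.24 mg/L.
After input C: C = (0.7473·36.24 + 0.158·32.3) / 0.9053 = 35.55 mg/L.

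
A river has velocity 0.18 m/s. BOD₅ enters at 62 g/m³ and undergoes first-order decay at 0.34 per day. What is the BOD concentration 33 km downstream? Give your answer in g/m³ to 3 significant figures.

30.1 g/m³

Travel time t = 33 km / 0.18 m/s = 3.3e+04/0.18 = 1.833e+05 s = 2.122 d.
First-order decay: C = 62·exp(−0.34·2.122) = 62·0.486 = 30.13 g/m³.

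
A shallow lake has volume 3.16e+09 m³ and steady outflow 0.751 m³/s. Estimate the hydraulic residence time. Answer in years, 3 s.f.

Q = 0.751 m³/s × 3.156e+07 s/yr = 2.37e+07 m³/yr.
Hydraulic residence time τ = V/Q = 3.16e+09/2.37e+07 = 133.3 yr.

133 yr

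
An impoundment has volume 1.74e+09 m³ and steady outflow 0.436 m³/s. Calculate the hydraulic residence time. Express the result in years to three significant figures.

126 yr

Q = 0.436 m³/s × 3.156e+07 s/yr = 1.376e+07 m³/yr.
Hydraulic residence time τ = V/Q = 1.74e+09/1.376e+07 = 126.5 yr.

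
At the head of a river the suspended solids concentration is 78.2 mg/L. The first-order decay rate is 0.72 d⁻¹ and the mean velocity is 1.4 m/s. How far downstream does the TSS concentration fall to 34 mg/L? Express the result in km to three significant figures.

From C = C₀·e^(−kt), t = ln(C₀/C)/k = ln(78.2/34)/0.72 = 0.8329/0.72 = 1.157 d.
Distance = v·t = 1.4 m/s × 9.995e+04 s = 1.399e+05 m = 139.9 km.

140 km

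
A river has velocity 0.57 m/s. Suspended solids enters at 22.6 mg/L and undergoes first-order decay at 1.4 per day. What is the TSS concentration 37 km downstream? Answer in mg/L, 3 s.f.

Travel time t = 37 km / 0.57 m/s = 3.7e+04/0.57 = 6.491e+04 s = 0.7513 d.
First-order decay: C = 22.6·exp(−1.4·0.7513) = 22.6·0.3493 = 7.894 mg/L.

7.89 mg/L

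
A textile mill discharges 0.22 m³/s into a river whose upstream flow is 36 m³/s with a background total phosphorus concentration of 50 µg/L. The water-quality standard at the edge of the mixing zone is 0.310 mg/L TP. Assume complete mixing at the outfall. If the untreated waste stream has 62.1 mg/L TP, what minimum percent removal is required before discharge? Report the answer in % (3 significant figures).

31.0 %

50 µg/L = 0.05 mg/L.
Mass balance: 0.31·36.22 = 0.22·Cₑ + 36·0.05.
Cₑ = (11.23 − 1.8) / 0.22 = 42.86 mg/L.
Required removal = 1 − 42.86/62.1 = 30.99 %.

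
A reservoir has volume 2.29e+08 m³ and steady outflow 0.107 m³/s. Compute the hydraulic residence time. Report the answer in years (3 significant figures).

Q = 0.107 m³/s × 3.156e+07 s/yr = 3.377e+06 m³/yr.
Hydraulic residence time τ = V/Q = 2.29e+08/3.377e+06 = 67.82 yr.

67.8 yr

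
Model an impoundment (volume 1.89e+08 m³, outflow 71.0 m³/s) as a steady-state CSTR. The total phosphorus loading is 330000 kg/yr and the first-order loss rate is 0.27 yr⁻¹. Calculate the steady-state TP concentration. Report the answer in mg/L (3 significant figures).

0.144 mg/L

Outflow Q = 71.0 m³/s × 3.156e+07 s/yr = 2.241e+09 m³/yr.
Steady-state CSTR mass balance: W = Q·C + k·V·C, so C = W/(Q + kV).
Q + kV = 2.241e+09 + 0.27·1.89e+08 = 2.292e+09 m³/yr.
C = 330000/2.292e+09 = 0.000144 kg/m³ = 0.144 mg/L.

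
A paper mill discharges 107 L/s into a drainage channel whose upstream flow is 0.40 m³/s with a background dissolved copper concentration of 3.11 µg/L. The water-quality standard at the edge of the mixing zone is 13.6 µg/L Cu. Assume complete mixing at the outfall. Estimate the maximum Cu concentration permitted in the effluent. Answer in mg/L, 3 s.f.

0.0528 mg/L

107 L/s = 0.107 m³/s.
3.11 µg/L = 0.00311 mg/L.
13.6 µg/L = 0.0136 mg/L.
Mass balance: 0.0136·0.507 = 0.107·Cₑ + 0.4·0.00311.
Cₑ = (0.006895 − 0.001244) / 0.107 = 0.05281 mg/L.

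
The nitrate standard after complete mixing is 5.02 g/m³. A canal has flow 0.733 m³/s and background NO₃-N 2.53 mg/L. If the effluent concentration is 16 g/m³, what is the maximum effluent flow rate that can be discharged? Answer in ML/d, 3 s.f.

Mass balance at complete mixing: C_std·(Q_w + Q_r) = Q_w·C_e + Q_r·C_b.
Rearranging, Q_w = Q_r·(C_std − C_b)/(C_e − C_std) = 0.733·(5.02 − 2.53) / (16 − 5.02) = 0.1662 m³/s.
= 14.36 ML/d.

14.4 ML/d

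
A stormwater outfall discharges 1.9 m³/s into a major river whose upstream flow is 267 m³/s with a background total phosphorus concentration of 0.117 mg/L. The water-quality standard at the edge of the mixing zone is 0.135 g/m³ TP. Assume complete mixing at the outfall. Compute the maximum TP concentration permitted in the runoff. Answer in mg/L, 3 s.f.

Mass balance: 0.135·268.9 = 1.9·Cₑ + 267·0.117.
Cₑ = (36.3 − 31.24) / 1.9 = 2.664 mg/L.

2.66 mg/L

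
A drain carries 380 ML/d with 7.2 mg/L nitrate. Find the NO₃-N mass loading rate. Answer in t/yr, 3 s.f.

380 ML/d = 4.398 m³/s.
Mass flux = Q·C = 4.398 m³/s × 7.2 g/m³ = 31.67 g/s.
= 31.67 g/s × 31.56 = 999.3 t/yr.

999 t/yr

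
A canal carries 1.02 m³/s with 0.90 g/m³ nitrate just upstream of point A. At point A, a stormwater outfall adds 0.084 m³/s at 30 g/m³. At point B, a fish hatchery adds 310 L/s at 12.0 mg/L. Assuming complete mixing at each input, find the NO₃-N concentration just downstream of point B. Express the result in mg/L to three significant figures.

5.06 mg/L

After input A: C = (1.02·0.9 + 0.084·30) / 1.104 = 3.114 mg/L.
310 L/s = 0.31 m³/s.
After input B: C = (1.104·3.114 + 0.31·12) / 1.414 = 5.062 mg/L.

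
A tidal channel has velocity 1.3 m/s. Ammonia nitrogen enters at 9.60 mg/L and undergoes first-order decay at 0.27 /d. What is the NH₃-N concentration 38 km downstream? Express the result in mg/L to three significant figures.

Travel time t = 38 km / 1.3 m/s = 3.8e+04/1.3 = 2.923e+04 s = 0.3383 d.
First-order decay: C = 9.60·exp(−0.27·0.3383) = 9.60·0.9127 = 8.762 mg/L.

8.76 mg/L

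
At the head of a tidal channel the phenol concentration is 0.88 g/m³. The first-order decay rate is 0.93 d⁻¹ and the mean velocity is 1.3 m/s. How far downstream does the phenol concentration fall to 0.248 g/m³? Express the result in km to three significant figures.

From C = C₀·e^(−kt), t = ln(C₀/C)/k = ln(0.88/0.248)/0.93 = 1.266/0.93 = 1.362 d.
Distance = v·t = 1.3 m/s × 1.177e+05 s = 1.53e+05 m = 153 km.

153 km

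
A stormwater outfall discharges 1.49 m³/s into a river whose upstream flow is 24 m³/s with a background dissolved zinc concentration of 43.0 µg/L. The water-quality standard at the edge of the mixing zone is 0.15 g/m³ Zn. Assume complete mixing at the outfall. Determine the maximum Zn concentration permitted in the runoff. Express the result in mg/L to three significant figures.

43.0 µg/L = 0.043 mg/L.
Mass balance: 0.15·25.49 = 1.49·Cₑ + 24·0.043.
Cₑ = (3.823 − 1.032) / 1.49 = 1.873 mg/L.

1.87 mg/L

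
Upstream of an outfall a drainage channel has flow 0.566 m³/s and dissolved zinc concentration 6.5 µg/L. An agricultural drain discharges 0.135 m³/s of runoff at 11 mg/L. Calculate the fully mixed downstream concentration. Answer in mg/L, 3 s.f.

2.12 mg/L

6.5 µg/L = 0.0065 mg/L.
By mass balance at complete mixing, C = (0.135·11 + 0.566·0.0065) / (0.135 + 0.566) = 1.489/0.701 = 2.124 mg/L.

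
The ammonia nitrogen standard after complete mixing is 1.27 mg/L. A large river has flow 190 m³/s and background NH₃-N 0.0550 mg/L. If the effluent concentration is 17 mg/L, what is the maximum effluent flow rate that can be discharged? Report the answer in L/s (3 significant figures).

14700 L/s

Mass balance at complete mixing: C_std·(Q_w + Q_r) = Q_w·C_e + Q_r·C_b.
Rearranging, Q_w = Q_r·(C_std − C_b)/(C_e − C_std) = 190·(1.27 − 0.055) / (17 − 1.27) = 14.68 m³/s.
= 1.468e+04 L/s.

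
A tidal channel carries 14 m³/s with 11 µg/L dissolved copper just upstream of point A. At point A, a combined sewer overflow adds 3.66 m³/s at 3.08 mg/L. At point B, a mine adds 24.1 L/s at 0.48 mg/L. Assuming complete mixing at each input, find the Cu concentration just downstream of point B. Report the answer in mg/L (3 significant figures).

0.647 mg/L

11 µg/L = 0.011 mg/L.
After input A: C = (14·0.011 + 3.66·3.08) / 17.66 = 0.647 mg/L.
24.1 L/s = 0.0241 m³/s.
After input B: C = (17.66·0.647 + 0.0241·0.48) / 17.68 = 0.6468 mg/L.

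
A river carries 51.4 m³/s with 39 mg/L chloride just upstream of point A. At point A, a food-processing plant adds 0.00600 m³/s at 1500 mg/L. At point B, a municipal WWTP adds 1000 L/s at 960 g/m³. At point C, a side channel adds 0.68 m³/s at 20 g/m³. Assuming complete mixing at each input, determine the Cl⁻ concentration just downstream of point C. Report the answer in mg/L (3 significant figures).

56.3 mg/L

After input A: C = (51.4·39 + 0.006·1500) / 51.41 = 39.17 mg/L.
1000 L/s = 1 m³/s.
After input B: C = (51.41·39.17 + 1·960) / 52.41 = 56.74 mg/L.
After input C: C = (52.41·56.74 + 0.68·20) / 53.09 = 56.27 mg/L.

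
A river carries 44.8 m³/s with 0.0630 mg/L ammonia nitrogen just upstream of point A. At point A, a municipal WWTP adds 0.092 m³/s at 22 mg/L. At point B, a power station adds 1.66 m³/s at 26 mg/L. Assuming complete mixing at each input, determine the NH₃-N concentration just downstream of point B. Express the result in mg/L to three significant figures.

1.03 mg/L

After input A: C = (44.8·0.063 + 0.092·22) / 44.89 = 0.108 mg/L.
After input B: C = (44.89·0.108 + 1.66·26) / 46.55 = 1.031 mg/L.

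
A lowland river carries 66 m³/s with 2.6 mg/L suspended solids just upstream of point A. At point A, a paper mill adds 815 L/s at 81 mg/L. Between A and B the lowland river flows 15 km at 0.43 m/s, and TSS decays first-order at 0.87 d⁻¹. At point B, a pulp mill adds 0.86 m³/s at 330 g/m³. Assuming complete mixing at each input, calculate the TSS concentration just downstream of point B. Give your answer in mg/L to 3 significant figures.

815 L/s = 0.815 m³/s.
After input A: C = (66·2.6 + 0.815·81) / 66.81 = 3.556 mg/L.
Over the 15 km reach to input B (t = 3.488e+04 s = 0.4037 d), decay gives C = 3.556·exp(−0.87·0.4037) = 2.503 mg/L.
After input B: C = (66.81·2.503 + 0.86·330) / 67.67 = 6.665 mg/L.

6.66 mg/L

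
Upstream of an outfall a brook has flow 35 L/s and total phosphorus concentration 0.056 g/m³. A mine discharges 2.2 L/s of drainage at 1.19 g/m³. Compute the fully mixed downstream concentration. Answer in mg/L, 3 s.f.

2.2 L/s = 0.0022 m³/s.
35 L/s = 0.035 m³/s.
By mass balance at complete mixing, C = (0.0022·1.19 + 0.035·0.056) / (0.0022 + 0.035) = 0.004578/0.0372 = 0.1231 mg/L.

0.123 mg/L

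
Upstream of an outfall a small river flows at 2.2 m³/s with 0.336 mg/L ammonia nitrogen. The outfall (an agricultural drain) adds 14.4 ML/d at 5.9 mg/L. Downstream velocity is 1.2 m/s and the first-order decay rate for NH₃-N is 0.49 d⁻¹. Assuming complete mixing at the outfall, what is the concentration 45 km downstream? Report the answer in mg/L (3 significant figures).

14.4 ML/d = 0.1667 m³/s.
After complete mixing, C₀ = (0.1667·5.9 + 2.2·0.336) / 2.367 = 0.7278 mg/L.
Travel time t = 4.5e+04 m / 1.2 m/s = 3.75e+04 s = 0.434 d.
C = 0.7278·exp(−0.49·0.434) = 0.7278·0.8084 = 0.5884 mg/L.

0.588 mg/L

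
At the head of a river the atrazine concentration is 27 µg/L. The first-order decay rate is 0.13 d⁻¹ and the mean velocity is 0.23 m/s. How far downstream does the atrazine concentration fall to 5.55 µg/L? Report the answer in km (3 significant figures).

242 km

From C = C₀·e^(−kt), t = ln(C₀/C)/k = ln(27/5.55)/0.13 = 1.582/0.13 = 12.17 d.
Distance = v·t = 0.23 m/s × 1.051e+06 s = 2.418e+05 m = 241.8 km.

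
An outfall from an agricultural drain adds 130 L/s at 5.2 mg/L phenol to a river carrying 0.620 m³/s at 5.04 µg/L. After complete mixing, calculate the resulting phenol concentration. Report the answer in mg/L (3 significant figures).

130 L/s = 0.13 m³/s.
5.04 µg/L = 0.00504 mg/L.
By mass balance at complete mixing, C = (0.13·5.2 + 0.62·0.00504) / (0.13 + 0.62) = 0.6791/0.75 = 0.9055 mg/L.

0.905 mg/L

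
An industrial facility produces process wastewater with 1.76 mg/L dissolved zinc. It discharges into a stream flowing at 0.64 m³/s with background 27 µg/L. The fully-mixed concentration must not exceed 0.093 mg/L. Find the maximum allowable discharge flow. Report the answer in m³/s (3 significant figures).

27 µg/L = 0.027 mg/L.
Mass balance at complete mixing: C_std·(Q_w + Q_r) = Q_w·C_e + Q_r·C_b.
Rearranging, Q_w = Q_r·(C_std − C_b)/(C_e − C_std) = 0.64·(0.093 − 0.027) / (1.76 − 0.093) = 0.02534 m³/s.

0.0253 m³/s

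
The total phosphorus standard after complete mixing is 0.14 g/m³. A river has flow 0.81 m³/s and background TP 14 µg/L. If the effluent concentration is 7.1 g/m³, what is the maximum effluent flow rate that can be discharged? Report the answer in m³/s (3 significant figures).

0.0147 m³/s

14 µg/L = 0.014 mg/L.
Mass balance at complete mixing: C_std·(Q_w + Q_r) = Q_w·C_e + Q_r·C_b.
Rearranging, Q_w = Q_r·(C_std − C_b)/(C_e − C_std) = 0.81·(0.14 − 0.014) / (7.1 − 0.14) = 0.01466 m³/s.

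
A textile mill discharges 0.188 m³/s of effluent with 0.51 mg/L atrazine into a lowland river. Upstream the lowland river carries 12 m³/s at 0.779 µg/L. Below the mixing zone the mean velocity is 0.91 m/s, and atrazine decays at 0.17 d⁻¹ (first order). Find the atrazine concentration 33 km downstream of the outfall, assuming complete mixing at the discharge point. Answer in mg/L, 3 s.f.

0.779 µg/L = 0.000779 mg/L.
After complete mixing, C₀ = (0.188·0.51 + 12·0.000779) / 12.19 = 0.008634 mg/L.
Travel time t = 3.3e+04 m / 0.91 m/s = 3.626e+04 s = 0.4197 d.
C = 0.008634·exp(−0.17·0.4197) = 0.008634·0.9311 = 0.008039 mg/L.

0.00804 mg/L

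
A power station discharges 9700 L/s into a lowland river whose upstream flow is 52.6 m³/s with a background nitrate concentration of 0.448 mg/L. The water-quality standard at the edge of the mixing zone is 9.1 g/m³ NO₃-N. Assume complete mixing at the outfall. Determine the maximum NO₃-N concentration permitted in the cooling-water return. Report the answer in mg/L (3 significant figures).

9700 L/s = 9.7 m³/s.
Mass balance: 9.1·62.3 = 9.7·Cₑ + 52.6·0.448.
Cₑ = (566.9 − 23.56) / 9.7 = 56.02 mg/L.

56.0 mg/L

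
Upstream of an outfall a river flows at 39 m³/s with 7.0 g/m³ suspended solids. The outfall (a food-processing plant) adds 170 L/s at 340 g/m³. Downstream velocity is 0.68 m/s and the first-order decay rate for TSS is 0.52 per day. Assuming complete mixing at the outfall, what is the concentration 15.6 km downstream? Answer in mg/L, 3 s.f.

7.36 mg/L

170 L/s = 0.17 m³/s.
After complete mixing, C₀ = (0.17·340 + 39·7) / 39.17 = 8.445 mg/L.
Travel time t = 1.56e+04 m / 0.68 m/s = 2.294e+04 s = 0.2655 d.
C = 8.445·exp(−0.52·0.2655) = 8.445·0.871 = 7.356 mg/L.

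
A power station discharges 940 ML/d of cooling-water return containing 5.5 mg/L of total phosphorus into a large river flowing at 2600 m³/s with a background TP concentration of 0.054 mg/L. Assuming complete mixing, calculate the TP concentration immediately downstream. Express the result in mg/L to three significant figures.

0.0767 mg/L

940 ML/d = 10.88 m³/s.
Flow-weighted mixing gives C = (10.88·5.5 + 2600·0.054) / (10.88 + 2600) = 200.2/2611 = 0.07669 mg/L.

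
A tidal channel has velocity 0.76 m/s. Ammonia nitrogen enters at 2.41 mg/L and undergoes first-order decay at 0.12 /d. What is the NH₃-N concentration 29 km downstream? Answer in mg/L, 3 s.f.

Travel time t = 29 km / 0.76 m/s = 2.9e+04/0.76 = 3.816e+04 s = 0.4416 d.
First-order decay: C = 2.41·exp(−0.12·0.4416) = 2.41·0.9484 = 2.286 mg/L.

2.29 mg/L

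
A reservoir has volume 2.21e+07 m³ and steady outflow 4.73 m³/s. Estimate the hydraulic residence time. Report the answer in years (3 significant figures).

0.148 yr

Q = 4.73 m³/s × 3.156e+07 s/yr = 1.493e+08 m³/yr.
Hydraulic residence time τ = V/Q = 2.21e+07/1.493e+08 = 0.1481 yr.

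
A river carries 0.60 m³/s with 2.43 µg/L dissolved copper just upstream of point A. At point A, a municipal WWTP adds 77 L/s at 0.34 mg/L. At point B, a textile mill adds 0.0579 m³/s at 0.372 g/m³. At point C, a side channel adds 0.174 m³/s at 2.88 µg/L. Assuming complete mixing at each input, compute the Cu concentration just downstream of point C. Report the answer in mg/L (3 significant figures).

2.43 µg/L = 0.00243 mg/L.
77 L/s = 0.077 m³/s.
After input A: C = (0.6·0.00243 + 0.077·0.34) / 0.677 = 0.04082 mg/L.
After input B: C = (0.677·0.04082 + 0.0579·0.372) / 0.7349 = 0.06692 mg/L.
2.88 µg/L = 0.00288 mg/L.
After input C: C = (0.7349·0.06692 + 0.174·0.00288) / 0.9089 = 0.05466 mg/L.

0.0547 mg/L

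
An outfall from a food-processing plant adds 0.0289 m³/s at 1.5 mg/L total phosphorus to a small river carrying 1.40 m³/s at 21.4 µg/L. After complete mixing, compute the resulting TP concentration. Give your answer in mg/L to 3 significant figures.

21.4 µg/L = 0.0214 mg/L.
Conservation of mass across the mixing zone: C = (0.0289·1.5 + 1.4·0.0214) / (0.0289 + 1.4) = 0.07331/1.429 = 0.05131 mg/L.

0.0513 mg/L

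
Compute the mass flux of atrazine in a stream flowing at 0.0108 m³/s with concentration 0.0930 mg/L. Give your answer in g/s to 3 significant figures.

Mass flux = Q·C = 0.0108 m³/s × 0.093 g/m³ = 0.001004 g/s.

0.00100 g/s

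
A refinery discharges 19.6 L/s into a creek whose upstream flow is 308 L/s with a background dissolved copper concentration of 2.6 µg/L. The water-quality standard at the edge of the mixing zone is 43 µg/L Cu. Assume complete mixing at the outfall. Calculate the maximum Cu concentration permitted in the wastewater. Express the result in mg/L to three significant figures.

19.6 L/s = 0.0196 m³/s.
308 L/s = 0.308 m³/s.
2.6 µg/L = 0.0026 mg/L.
43 µg/L = 0.043 mg/L.
Mass balance: 0.043·0.3276 = 0.0196·Cₑ + 0.308·0.0026.
Cₑ = (0.01409 − 0.0008008) / 0.0196 = 0.6779 mg/L.

0.678 mg/L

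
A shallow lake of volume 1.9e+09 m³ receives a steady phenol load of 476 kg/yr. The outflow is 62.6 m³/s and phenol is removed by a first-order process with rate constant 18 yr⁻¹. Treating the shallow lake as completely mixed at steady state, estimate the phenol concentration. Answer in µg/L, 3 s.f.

Outflow Q = 62.6 m³/s × 3.156e+07 s/yr = 1.976e+09 m³/yr.
Steady-state CSTR mass balance: W = Q·C + k·V·C, so C = W/(Q + kV).
Q + kV = 1.976e+09 + 18·1.9e+09 = 3.618e+10 m³/yr.
C = 476/3.618e+10 = 1.316e-08 kg/m³ = 1.316e-05 mg/L = 0.01316 µg/L.

0.0132 µg/L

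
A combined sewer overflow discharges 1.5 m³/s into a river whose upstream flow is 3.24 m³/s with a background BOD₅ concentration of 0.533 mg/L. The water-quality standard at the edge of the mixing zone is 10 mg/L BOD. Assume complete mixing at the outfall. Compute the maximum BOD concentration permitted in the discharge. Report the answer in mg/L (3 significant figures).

30.4 mg/L

Mass balance: 10·4.74 = 1.5·Cₑ + 3.24·0.533.
Cₑ = (47.4 − 1.727) / 1.5 = 30.45 mg/L.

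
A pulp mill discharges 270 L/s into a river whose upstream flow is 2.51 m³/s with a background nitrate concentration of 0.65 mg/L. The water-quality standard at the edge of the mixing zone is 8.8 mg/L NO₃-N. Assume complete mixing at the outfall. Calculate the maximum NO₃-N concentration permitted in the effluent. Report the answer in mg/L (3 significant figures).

84.6 mg/L

270 L/s = 0.27 m³/s.
Mass balance: 8.8·2.78 = 0.27·Cₑ + 2.51·0.65.
Cₑ = (24.46 − 1.631) / 0.27 = 84.56 mg/L.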